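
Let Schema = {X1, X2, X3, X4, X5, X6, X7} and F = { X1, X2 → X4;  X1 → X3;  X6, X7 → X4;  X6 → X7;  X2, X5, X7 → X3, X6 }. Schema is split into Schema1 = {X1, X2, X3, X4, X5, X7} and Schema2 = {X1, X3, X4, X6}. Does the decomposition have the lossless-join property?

Common attributes: Schema1 ∩ Schema2 = {X1, X3, X4}.
No dependency enlarges {X1, X3, X4}, so (X1, X3, X4)⁺ = {X1, X3, X4}.
The closure contains neither all of Schema1 = {X1, X2, X3, X4, X5, X7} nor all of Schema2 = {X1, X3, X4, X6}, so the common attributes are not a superkey of either fragment. The join is lossy.

No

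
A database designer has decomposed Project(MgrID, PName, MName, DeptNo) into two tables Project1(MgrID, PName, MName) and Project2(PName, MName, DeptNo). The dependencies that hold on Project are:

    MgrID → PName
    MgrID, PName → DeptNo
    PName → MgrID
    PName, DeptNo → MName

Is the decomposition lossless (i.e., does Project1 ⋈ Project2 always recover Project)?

Common attributes: Project1 ∩ Project2 = {PName, MName}.
Closure of {PName, MName}: PName → MgrID applies, adding MgrID; MgrID, PName → DeptNo applies, adding DeptNo. So (PName, MName)⁺ = {MgrID, PName, MName, DeptNo}.
This closure contains every attribute of Project1, so Project1 ∩ Project2 → Project1. The join is lossless.

Yes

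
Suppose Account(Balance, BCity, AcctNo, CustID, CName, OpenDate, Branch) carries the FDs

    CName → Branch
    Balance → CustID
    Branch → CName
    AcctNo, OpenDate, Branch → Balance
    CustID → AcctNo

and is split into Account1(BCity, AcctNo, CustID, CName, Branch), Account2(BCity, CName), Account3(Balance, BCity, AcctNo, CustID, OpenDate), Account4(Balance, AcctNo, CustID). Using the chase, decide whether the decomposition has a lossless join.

Chase test. Columns are Balance, BCity, AcctNo, CustID, CName, OpenDate, Branch; row i has aⱼ where attribute j ∈ Accounti, else bᵢⱼ.
Initial tableau (one row per fragment):
  row 1: b11 a2 a3 a4 a5 b16 a7
  row 2: b21 a2 b23 b24 a5 b26 b27
  row 3: a1 a2 a3 a4 b35 a6 b37
  row 4: a1 b42 a3 a4 b45 b46 b47
Rows 1 and 2 agree on CName; apply CName→Branch and equate their Branch entries.
No row becomes fully distinguished — the join is lossy.

No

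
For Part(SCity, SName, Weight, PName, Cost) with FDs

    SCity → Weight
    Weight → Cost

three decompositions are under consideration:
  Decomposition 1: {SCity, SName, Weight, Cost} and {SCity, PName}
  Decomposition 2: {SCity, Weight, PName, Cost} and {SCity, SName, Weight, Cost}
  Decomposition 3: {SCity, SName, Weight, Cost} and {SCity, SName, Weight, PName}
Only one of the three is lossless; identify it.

Decomposition 1: common = {SCity}, closure = {SCity, Weight, Cost} → lossy.
Decomposition 2: common = {SCity, Weight, Cost}, closure = {SCity, Weight, Cost} → lossy.
Decomposition 3: common = {SCity, SName, Weight}, closure = {SCity, SName, Weight, Cost} → lossless.

Decomposition 3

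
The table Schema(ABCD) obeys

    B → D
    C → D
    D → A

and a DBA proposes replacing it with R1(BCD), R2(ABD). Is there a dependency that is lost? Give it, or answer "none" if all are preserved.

none

B → D lies within R1.
C → D lies within R1.
D → A lies within R2.
Every dependency is enforceable on the fragments, so the decomposition is dependency-preserving.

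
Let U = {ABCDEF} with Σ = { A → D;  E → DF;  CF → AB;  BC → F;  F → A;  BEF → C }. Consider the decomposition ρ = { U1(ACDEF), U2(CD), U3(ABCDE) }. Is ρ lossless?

Chase test. Columns are ABCDEF; row i has aⱼ where attribute j ∈ Ui, else bᵢⱼ.
Initial tableau (one row per fragment):
  row 1: a1 b12 a3 a4 a5 a6
  row 2: b21 b22 a3 a4 b25 b26
  row 3: a1 a2 a3 a4 a5 b36
Rows 1 and 3 agree on E; apply E→DF and equate their DF entries.
Rows 1 and 3 agree on CF; apply CF→AB and equate their AB entries.
Row 1 is now all distinguished symbols — the join is lossless.

Yes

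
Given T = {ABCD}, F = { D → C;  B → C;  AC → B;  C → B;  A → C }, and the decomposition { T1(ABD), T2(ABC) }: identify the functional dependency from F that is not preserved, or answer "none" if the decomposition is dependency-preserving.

D → C: restricted closure across fragments reaches C.
B → C lies within T2.
AC → B lies within T2.
C → B lies within T2.
A → C lies within T2.
Every dependency is enforceable on the fragments, so the decomposition is dependency-preserving.

none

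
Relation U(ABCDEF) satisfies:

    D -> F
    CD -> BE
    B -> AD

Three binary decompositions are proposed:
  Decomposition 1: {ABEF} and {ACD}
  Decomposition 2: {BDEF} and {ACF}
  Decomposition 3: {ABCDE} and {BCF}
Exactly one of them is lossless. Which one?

Decomposition 3

Decomposition 1: common = {A}, closure = {A} → lossy.
Decomposition 2: common = {F}, closure = {F} → lossy.
Decomposition 3: common = {BC}, closure = {ABCDEF} → lossless.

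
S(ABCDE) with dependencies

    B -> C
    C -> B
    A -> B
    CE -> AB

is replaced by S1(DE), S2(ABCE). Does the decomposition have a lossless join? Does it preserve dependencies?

Lossless test: (E)⁺ = {E}, which is a superkey of neither fragment — lossy.
Dependency preservation: every FD's attributes lie within a single fragment, so each can be enforced locally — preserved.

lossy but dependency-preserving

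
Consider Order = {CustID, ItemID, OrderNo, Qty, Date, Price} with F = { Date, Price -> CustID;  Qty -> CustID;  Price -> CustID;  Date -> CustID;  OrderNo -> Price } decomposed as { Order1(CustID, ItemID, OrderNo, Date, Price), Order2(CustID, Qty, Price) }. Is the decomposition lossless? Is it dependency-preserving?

lossy but dependency-preserving

Lossless test: (CustID, Price)⁺ = {CustID, Price}, which is a superkey of neither fragment — lossy.
Dependency preservation: every FD's attributes lie within a single fragment, so each can be enforced locally — preserved.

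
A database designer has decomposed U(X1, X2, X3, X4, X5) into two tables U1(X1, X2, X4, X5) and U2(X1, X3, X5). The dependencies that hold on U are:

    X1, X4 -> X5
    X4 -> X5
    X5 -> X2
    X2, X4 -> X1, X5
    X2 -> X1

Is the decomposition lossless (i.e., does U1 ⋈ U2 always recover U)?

Common attributes: U1 ∩ U2 = {X1, X5}.
Closure of {X1, X5}: X5 → X2 applies, adding X2. So (X1, X5)⁺ = {X1, X2, X5}.
The closure contains neither all of U1 = {X1, X2, X4, X5} nor all of U2 = {X1, X3, X5}, so the common attributes are not a superkey of either fragment. The join is lossy.

No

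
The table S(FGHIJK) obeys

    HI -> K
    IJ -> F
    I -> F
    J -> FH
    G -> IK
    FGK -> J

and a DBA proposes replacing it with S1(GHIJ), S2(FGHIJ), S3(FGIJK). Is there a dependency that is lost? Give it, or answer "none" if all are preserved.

Check HI → K: no single fragment contains all of {HIK}, and the restricted closure of {HI} across the fragments never reaches {K}.
IJ → F is preserved.
I → F is preserved.
J → FH is preserved.
G → IK is preserved.
FGK → J is preserved.

HI -> K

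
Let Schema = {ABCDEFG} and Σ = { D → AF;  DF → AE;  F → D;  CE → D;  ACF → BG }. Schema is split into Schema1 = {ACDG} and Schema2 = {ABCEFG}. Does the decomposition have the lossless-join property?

Common attributes: Schema1 ∩ Schema2 = {ACG}.
No dependency enlarges {ACG}, so (ACG)⁺ = {ACG}.
The closure contains neither all of Schema1 = {ACDG} nor all of Schema2 = {ABCEFG}, so the common attributes are not a superkey of either fragment. The join is lossy.

No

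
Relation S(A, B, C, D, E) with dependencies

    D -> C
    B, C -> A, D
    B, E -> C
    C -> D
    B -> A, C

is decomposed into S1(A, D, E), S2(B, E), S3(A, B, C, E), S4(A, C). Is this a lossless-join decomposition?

No

Chase test. Columns are A, B, C, D, E; row i has aⱼ where attribute j ∈ Si, else bᵢⱼ.
Initial tableau (one row per fragment):
  row 1: a1 b12 b13 a4 a5
  row 2: b21 a2 b23 b24 a5
  row 3: a1 a2 a3 b34 a5
  row 4: a1 b42 a3 b44 b45
Rows 2 and 3 agree on B, E; apply B, E→C and equate their C entries.
Rows 2 and 3 agree on C; apply C→D and equate their D entries.
Rows 2 and 4 agree on C; apply C→D and equate their D entries.
Rows 2 and 3 agree on B; apply B→A, C and equate their A, C entries.
No row becomes fully distinguished — the join is lossy.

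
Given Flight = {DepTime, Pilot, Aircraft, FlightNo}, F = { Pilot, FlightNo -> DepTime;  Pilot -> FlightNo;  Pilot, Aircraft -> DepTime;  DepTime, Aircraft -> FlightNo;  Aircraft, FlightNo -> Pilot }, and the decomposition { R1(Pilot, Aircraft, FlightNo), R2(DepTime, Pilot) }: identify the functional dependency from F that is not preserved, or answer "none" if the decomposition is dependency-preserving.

Check DepTime, Aircraft → FlightNo: no single fragment contains all of {DepTime, Aircraft, FlightNo}, and the restricted closure of {DepTime, Aircraft} across the fragments never reaches {FlightNo}.
Pilot, FlightNo → DepTime is preserved.
Pilot → FlightNo is preserved.
Pilot, Aircraft → DepTime is preserved.
Aircraft, FlightNo → Pilot is preserved.

DepTime, Aircraft -> FlightNo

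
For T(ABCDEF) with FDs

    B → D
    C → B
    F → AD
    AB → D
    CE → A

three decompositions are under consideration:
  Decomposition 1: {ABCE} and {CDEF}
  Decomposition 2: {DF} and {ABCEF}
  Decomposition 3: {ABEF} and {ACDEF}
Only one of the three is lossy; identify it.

Decomposition 3

Decomposition 1: common = {CE}, closure = {ABCDE} → lossless.
Decomposition 2: common = {F}, closure = {ADF} → lossless.
Decomposition 3: common = {AEF}, closure = {ADEF} → lossy.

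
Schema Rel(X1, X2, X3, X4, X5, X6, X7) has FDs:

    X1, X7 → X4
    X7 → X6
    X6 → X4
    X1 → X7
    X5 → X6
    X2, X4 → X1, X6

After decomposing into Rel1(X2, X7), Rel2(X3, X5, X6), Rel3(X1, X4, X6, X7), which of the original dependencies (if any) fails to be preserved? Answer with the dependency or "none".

X2, X4 → X1, X6

Check X2, X4 → X1, X6: no single fragment contains all of {X1, X2, X4, X6}, and the restricted closure of {X2, X4} across the fragments never reaches {X1, X6}.
X1, X7 → X4 is preserved.
X7 → X6 is preserved.
X6 → X4 is preserved.
X1 → X7 is preserved.
X5 → X6 is preserved.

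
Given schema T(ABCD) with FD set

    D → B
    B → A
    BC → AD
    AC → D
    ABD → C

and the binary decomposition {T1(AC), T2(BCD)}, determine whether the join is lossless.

Common attributes: T1 ∩ T2 = {C}.
No dependency enlarges {C}, so (C)⁺ = {C}.
The closure contains neither all of T1 = {AC} nor all of T2 = {BCD}, so the common attributes are not a superkey of either fragment. The join is lossy.

No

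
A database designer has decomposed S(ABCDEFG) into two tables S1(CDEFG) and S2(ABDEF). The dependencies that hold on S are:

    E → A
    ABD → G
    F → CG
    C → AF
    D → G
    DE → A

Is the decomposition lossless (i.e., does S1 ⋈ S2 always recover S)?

Common attributes: S1 ∩ S2 = {DEF}.
Closure of {DEF}: E → A applies, adding A; F → CG applies, adding CG. So (DEF)⁺ = {ACDEFG}.
This closure contains every attribute of S1, so S1 ∩ S2 → S1. The join is lossless.

Yes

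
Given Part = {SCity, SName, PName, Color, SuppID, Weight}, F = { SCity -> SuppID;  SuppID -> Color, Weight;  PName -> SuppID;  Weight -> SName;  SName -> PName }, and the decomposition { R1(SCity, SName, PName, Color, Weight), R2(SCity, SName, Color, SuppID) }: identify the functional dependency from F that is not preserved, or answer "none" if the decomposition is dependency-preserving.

none

SCity → SuppID lies within R2.
SuppID → Color, Weight: restricted closure across fragments reaches Color, Weight.
PName → SuppID: restricted closure across fragments reaches SuppID.
Weight → SName lies within R1.
SName → PName lies within R1.
Every dependency is enforceable on the fragments, so the decomposition is dependency-preserving.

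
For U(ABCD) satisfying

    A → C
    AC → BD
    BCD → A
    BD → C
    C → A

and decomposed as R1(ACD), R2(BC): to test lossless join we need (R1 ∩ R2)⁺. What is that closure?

ABCD

R1 ∩ R2 = {C}.
C → A applies, adding A
AC → BD applies, adding BD
Closure: {ABCD}.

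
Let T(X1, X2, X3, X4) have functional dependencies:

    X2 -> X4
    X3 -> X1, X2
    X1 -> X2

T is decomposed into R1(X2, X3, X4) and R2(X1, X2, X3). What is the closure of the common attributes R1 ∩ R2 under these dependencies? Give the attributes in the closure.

R1 ∩ R2 = {X2, X3}.
X2 → X4 applies, adding X4
X3 → X1, X2 applies, adding X1
Closure: {X1, X2, X3, X4}.

X1, X2, X3, X4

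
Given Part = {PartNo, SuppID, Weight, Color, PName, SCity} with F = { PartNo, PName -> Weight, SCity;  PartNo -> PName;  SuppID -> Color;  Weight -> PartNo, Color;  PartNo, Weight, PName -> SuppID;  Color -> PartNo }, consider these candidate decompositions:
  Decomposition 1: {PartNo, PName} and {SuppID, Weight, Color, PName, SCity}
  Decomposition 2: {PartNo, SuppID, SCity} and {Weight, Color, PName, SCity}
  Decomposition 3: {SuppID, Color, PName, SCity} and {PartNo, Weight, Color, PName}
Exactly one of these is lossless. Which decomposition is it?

Decomposition 1: common = {PName}, closure = {PName} → lossy.
Decomposition 2: common = {SCity}, closure = {SCity} → lossy.
Decomposition 3: common = {Color, PName}, closure = {PartNo, SuppID, Weight, Color, PName, SCity} → lossless.

Decomposition 3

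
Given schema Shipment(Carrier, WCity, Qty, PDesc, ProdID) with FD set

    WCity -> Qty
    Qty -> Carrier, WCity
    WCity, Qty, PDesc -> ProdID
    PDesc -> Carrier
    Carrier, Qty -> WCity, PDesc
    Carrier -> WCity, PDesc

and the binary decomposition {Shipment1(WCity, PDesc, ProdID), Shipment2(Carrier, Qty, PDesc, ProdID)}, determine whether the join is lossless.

Yes

Common attributes: Shipment1 ∩ Shipment2 = {PDesc, ProdID}.
Closure of {PDesc, ProdID}: PDesc → Carrier applies, adding Carrier; Carrier → WCity, PDesc applies, adding WCity; WCity → Qty applies, adding Qty. So (PDesc, ProdID)⁺ = {Carrier, WCity, Qty, PDesc, ProdID}.
This closure contains every attribute of Shipment1, so Shipment1 ∩ Shipment2 → Shipment1. The join is lossless.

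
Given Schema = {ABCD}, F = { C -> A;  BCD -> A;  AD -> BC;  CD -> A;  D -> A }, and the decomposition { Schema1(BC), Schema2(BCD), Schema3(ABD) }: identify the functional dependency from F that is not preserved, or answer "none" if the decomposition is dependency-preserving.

Check C → A: no single fragment contains all of {AC}, and the restricted closure of {C} across the fragments never reaches {A}.
BCD → A is preserved.
AD → BC is preserved.
CD → A is preserved.
D → A is preserved.

C -> A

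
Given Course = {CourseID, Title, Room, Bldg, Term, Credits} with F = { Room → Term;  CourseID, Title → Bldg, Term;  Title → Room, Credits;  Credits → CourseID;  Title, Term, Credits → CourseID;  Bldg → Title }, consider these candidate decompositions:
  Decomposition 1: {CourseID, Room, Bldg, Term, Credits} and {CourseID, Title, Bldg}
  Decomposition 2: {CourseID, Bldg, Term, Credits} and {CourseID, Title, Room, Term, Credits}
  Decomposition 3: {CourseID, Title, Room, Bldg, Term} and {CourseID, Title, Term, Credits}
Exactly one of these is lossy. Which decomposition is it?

Decomposition 1: common = {CourseID, Bldg}, closure = {CourseID, Title, Room, Bldg, Term, Credits} → lossless.
Decomposition 2: common = {CourseID, Term, Credits}, closure = {CourseID, Term, Credits} → lossy.
Decomposition 3: common = {CourseID, Title, Term}, closure = {CourseID, Title, Room, Bldg, Term, Credits} → lossless.

Decomposition 2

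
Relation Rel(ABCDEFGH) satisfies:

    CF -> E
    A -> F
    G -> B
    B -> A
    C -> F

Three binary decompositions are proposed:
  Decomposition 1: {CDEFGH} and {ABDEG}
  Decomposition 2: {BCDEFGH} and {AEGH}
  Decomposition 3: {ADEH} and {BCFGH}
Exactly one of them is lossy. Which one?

Decomposition 3

Decomposition 1: common = {DEG}, closure = {ABDEFG} → lossless.
Decomposition 2: common = {EGH}, closure = {ABEFGH} → lossless.
Decomposition 3: common = {H}, closure = {H} → lossy.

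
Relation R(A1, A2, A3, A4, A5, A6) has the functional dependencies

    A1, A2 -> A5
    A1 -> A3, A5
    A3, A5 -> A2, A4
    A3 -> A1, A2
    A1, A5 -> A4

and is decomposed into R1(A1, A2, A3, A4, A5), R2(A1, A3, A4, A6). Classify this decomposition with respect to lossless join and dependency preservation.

Lossless test: (A1, A3, A4)⁺ = {A1, A2, A3, A4, A5}, which contains all of one fragment — lossless.
Dependency preservation: every FD's attributes lie within a single fragment, so each can be enforced locally — preserved.

lossless and dependency-preserving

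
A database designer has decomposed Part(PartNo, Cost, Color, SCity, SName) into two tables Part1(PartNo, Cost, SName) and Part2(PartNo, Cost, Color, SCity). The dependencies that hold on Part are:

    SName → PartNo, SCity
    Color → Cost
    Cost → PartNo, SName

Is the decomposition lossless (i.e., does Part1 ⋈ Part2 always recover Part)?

Common attributes: Part1 ∩ Part2 = {PartNo, Cost}.
Closure of {PartNo, Cost}: Cost → PartNo, SName applies, adding SName; SName → PartNo, SCity applies, adding SCity. So (PartNo, Cost)⁺ = {PartNo, Cost, SCity, SName}.
This closure contains every attribute of Part1, so Part1 ∩ Part2 → Part1. The join is lossless.

Yes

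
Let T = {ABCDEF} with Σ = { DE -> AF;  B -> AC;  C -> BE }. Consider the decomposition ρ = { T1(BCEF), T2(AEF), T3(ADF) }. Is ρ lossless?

Chase test. Columns are ABCDEF; row i has aⱼ where attribute j ∈ Ti, else bᵢⱼ.
Initial tableau (one row per fragment):
  row 1: b11 a2 a3 b14 a5 a6
  row 2: a1 b22 b23 b24 a5 a6
  row 3: a1 b32 b33 a4 b35 a6
No row becomes fully distinguished — the join is lossy.

No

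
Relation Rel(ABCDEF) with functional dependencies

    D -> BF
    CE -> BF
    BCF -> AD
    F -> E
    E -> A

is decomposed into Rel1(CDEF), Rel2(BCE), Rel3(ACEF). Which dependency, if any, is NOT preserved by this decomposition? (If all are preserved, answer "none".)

D -> BF

Check D → BF: no single fragment contains all of {BDF}, and the restricted closure of {D} across the fragments never reaches {BF}.
CE → BF is preserved.
BCF → AD is preserved.
F → E is preserved.
E → A is preserved.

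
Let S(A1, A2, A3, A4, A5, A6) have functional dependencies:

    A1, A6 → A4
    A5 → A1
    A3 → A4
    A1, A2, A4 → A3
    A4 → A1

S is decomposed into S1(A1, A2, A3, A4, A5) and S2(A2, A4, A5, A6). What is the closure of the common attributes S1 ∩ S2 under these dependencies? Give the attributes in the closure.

A1, A2, A3, A4, A5

S1 ∩ S2 = {A2, A4, A5}.
A5 → A1 applies, adding A1
A1, A2, A4 → A3 applies, adding A3
Closure: {A1, A2, A3, A4, A5}.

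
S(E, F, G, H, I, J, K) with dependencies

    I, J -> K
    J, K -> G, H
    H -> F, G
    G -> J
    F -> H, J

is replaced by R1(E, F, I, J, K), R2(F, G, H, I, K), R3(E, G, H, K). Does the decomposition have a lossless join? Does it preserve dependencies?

Lossless test (chase): Rows 2 and 3 agree on H; apply H→F, G and equate their F, G entries. Rows 2 and 3 agree on G; apply G→J and equate their J entries. Rows 1 and 2 agree on F; apply F→H, J and equate their H, J entries. Rows 1 and 2 agree on J, K; apply J, K→G, H and equate their G, H entries. Row 1 is now all distinguished symbols — the join is lossless.
Dependency preservation: the restricted closure of {G} across the fragments never reaches {J}, so G → J cannot be enforced without a join — not preserved.

lossless but not dependency-preserving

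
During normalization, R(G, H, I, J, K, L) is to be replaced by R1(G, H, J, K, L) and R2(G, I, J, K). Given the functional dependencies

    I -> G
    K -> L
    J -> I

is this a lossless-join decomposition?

Common attributes: R1 ∩ R2 = {G, J, K}.
Closure of {G, J, K}: K → L applies, adding L; J → I applies, adding I. So (G, J, K)⁺ = {G, I, J, K, L}.
This closure contains every attribute of R2, so R1 ∩ R2 → R2. The join is lossless.

Yes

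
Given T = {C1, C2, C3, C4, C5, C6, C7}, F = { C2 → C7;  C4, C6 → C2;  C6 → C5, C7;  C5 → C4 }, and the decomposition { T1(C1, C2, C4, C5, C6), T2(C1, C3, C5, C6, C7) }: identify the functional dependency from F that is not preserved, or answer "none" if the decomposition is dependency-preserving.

Check C2 → C7: no single fragment contains all of {C2, C7}, and the restricted closure of {C2} across the fragments never reaches {C7}.
C4, C6 → C2 is preserved.
C6 → C5, C7 is preserved.
C5 → C4 is preserved.

C2 → C7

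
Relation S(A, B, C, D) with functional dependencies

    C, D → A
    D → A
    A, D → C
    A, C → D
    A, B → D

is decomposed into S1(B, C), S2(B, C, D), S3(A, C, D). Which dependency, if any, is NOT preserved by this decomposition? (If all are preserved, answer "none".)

A, B → D

Check A, B → D: no single fragment contains all of {A, B, D}, and the restricted closure of {A, B} across the fragments never reaches {D}.
C, D → A is preserved.
D → A is preserved.
A, D → C is preserved.
A, C → D is preserved.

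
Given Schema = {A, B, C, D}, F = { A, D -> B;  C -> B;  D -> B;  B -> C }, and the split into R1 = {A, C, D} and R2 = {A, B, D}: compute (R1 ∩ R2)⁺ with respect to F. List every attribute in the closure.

R1 ∩ R2 = {A, D}.
A, D → B applies, adding B
B → C applies, adding C
Closure: {A, B, C, D}.

A, B, C, D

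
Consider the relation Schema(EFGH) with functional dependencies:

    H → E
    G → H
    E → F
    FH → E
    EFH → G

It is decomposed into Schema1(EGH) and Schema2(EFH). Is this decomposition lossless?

Yes

Common attributes: Schema1 ∩ Schema2 = {EH}.
Closure of {EH}: E → F applies, adding F; EFH → G applies, adding G. So (EH)⁺ = {EFGH}.
This closure contains every attribute of Schema1, so Schema1 ∩ Schema2 → Schema1. The join is lossless.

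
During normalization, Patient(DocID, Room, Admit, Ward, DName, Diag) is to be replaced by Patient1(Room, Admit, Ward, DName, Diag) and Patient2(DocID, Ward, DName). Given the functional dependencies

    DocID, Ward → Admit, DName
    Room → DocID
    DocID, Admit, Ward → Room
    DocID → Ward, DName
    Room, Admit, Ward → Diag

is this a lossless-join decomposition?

Common attributes: Patient1 ∩ Patient2 = {Ward, DName}.
No dependency enlarges {Ward, DName}, so (Ward, DName)⁺ = {Ward, DName}.
The closure contains neither all of Patient1 = {Room, Admit, Ward, DName, Diag} nor all of Patient2 = {DocID, Ward, DName}, so the common attributes are not a superkey of either fragment. The join is lossy.

No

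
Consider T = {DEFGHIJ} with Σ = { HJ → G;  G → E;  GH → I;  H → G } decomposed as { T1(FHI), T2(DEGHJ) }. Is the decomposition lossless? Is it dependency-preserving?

lossy but dependency-preserving

Lossless test: (H)⁺ = {EGHI}, which is a superkey of neither fragment — lossy.
Dependency preservation: GH → I is not contained in any single fragment, but the restricted closure of its left-hand side across the fragments still reaches the right-hand side; the remaining FDs each lie inside some fragment. All dependencies are preserved.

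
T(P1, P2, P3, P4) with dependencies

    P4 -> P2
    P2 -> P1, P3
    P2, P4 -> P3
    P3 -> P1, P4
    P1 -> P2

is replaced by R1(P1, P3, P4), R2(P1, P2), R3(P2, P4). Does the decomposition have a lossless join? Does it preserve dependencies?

lossless and dependency-preserving

Lossless test (chase): Rows 1 and 3 agree on P4; apply P4→P2 and equate their P2 entries. Rows 1 and 2 agree on P2; apply P2→P1, P3 and equate their P1, P3 entries. Rows 1 and 3 agree on P2; apply P2→P1, P3 and equate their P1, P3 entries. Rows 1 and 2 agree on P3; apply P3→P1, P4 and equate their P1, P4 entries. Row 1 is now all distinguished symbols — the join is lossless.
Dependency preservation: P2 → P1, P3; P2, P4 → P3 are not contained in any single fragment, but the restricted closure of each left-hand side across the fragments still reaches the right-hand side; the remaining FDs each lie inside some fragment. All dependencies are preserved.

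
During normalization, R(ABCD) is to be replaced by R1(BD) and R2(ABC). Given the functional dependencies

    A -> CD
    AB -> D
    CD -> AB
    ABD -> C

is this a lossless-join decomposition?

No

Common attributes: R1 ∩ R2 = {B}.
No dependency enlarges {B}, so (B)⁺ = {B}.
The closure contains neither all of R1 = {BD} nor all of R2 = {ABC}, so the common attributes are not a superkey of either fragment. The join is lossy.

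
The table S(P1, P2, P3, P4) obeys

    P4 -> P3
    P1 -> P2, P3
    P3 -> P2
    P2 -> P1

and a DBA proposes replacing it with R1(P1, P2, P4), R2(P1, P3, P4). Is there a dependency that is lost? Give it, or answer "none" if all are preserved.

none

P4 → P3 lies within R2.
P1 → P2, P3: restricted closure across fragments reaches P2, P3.
P3 → P2: restricted closure across fragments reaches P2.
P2 → P1 lies within R1.
Every dependency is enforceable on the fragments, so the decomposition is dependency-preserving.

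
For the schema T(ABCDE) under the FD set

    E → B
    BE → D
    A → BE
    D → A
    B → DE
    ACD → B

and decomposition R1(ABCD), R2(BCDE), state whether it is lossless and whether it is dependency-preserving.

Lossless test: (BCD)⁺ = {ABCDE}, which contains all of one fragment — lossless.
Dependency preservation: A → BE is not contained in any single fragment, but the restricted closure of its left-hand side across the fragments still reaches the right-hand side; the remaining FDs each lie inside some fragment. All dependencies are preserved.

lossless and dependency-preserving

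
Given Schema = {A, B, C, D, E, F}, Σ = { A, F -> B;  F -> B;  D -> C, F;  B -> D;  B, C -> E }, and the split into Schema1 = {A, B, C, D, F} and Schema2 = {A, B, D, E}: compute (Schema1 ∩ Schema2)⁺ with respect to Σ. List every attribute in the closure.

A, B, C, D, E, F

Schema1 ∩ Schema2 = {A, B, D}.
D → C, F applies, adding C, F
B, C → E applies, adding E
Closure: {A, B, C, D, E, F}.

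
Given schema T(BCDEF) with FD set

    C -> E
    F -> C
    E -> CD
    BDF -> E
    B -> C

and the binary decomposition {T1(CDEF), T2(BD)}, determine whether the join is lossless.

No

Common attributes: T1 ∩ T2 = {D}.
No dependency enlarges {D}, so (D)⁺ = {D}.
The closure contains neither all of T1 = {CDEF} nor all of T2 = {BD}, so the common attributes are not a superkey of either fragment. The join is lossy.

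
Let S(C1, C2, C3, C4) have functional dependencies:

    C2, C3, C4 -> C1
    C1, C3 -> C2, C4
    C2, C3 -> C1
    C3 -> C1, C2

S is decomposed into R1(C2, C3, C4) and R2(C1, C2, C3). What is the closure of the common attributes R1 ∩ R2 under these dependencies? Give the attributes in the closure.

C1, C2, C3, C4

R1 ∩ R2 = {C2, C3}.
C2, C3 → C1 applies, adding C1
C1, C3 → C2, C4 applies, adding C4
Closure: {C1, C2, C3, C4}.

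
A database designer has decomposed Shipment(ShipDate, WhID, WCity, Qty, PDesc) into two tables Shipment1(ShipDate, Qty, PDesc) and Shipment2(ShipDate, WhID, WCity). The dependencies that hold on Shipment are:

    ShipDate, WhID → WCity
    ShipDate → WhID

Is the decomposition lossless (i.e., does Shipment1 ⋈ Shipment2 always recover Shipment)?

Yes

Common attributes: Shipment1 ∩ Shipment2 = {ShipDate}.
Closure of {ShipDate}: ShipDate → WhID applies, adding WhID; ShipDate, WhID → WCity applies, adding WCity. So (ShipDate)⁺ = {ShipDate, WhID, WCity}.
This closure contains every attribute of Shipment2, so Shipment1 ∩ Shipment2 → Shipment2. The join is lossless.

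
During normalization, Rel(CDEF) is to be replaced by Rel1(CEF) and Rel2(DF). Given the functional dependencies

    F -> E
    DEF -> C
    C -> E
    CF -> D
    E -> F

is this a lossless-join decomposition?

Common attributes: Rel1 ∩ Rel2 = {F}.
Closure of {F}: F → E applies, adding E. So (F)⁺ = {EF}.
The closure contains neither all of Rel1 = {CEF} nor all of Rel2 = {DF}, so the common attributes are not a superkey of either fragment. The join is lossy.

No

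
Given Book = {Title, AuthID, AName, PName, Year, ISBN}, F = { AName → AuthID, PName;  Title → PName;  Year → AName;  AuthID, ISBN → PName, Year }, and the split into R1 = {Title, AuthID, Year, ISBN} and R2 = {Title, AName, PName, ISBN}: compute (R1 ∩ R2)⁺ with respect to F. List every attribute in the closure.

Title, PName, ISBN

R1 ∩ R2 = {Title, ISBN}.
Title → PName applies, adding PName
Closure: {Title, PName, ISBN}.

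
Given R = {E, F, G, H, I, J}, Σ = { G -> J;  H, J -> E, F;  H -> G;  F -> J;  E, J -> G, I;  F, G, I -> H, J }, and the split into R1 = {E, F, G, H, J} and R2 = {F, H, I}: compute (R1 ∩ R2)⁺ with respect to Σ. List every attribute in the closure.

R1 ∩ R2 = {F, H}.
H → G applies, adding G
F → J applies, adding J
H, J → E, F applies, adding E
E, J → G, I applies, adding I
Closure: {E, F, G, H, I, J}.

E, F, G, H, I, J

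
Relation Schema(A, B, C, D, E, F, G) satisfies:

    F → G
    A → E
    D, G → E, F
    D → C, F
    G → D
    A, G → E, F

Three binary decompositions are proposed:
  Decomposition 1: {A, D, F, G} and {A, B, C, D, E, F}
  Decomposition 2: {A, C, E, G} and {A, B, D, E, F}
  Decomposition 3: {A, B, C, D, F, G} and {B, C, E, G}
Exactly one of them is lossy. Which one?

Decomposition 2

Decomposition 1: common = {A, D, F}, closure = {A, C, D, E, F, G} → lossless.
Decomposition 2: common = {A, E}, closure = {A, E} → lossy.
Decomposition 3: common = {B, C, G}, closure = {B, C, D, E, F, G} → lossless.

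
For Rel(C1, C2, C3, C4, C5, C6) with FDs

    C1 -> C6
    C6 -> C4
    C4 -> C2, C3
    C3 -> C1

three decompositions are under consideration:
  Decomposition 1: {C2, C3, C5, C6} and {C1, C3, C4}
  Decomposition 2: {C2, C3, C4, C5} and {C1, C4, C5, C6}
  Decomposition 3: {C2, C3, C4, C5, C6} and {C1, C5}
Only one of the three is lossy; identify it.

Decomposition 1: common = {C3}, closure = {C1, C2, C3, C4, C6} → lossless.
Decomposition 2: common = {C4, C5}, closure = {C1, C2, C3, C4, C5, C6} → lossless.
Decomposition 3: common = {C5}, closure = {C5} → lossy.

Decomposition 3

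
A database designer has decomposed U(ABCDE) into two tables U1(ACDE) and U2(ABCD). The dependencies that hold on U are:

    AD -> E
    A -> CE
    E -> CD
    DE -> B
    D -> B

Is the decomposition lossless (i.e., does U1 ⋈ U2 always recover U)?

Yes

Common attributes: U1 ∩ U2 = {ACD}.
Closure of {ACD}: AD → E applies, adding E; DE → B applies, adding B. So (ACD)⁺ = {ABCDE}.
This closure contains every attribute of U1, so U1 ∩ U2 → U1. The join is lossless.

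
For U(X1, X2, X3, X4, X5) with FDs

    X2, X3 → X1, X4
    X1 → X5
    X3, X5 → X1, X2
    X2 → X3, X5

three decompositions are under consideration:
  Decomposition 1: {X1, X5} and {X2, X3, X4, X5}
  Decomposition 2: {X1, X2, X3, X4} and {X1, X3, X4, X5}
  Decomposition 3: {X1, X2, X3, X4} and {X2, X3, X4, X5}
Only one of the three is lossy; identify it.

Decomposition 1

Decomposition 1: common = {X5}, closure = {X5} → lossy.
Decomposition 2: common = {X1, X3, X4}, closure = {X1, X2, X3, X4, X5} → lossless.
Decomposition 3: common = {X2, X3, X4}, closure = {X1, X2, X3, X4, X5} → lossless.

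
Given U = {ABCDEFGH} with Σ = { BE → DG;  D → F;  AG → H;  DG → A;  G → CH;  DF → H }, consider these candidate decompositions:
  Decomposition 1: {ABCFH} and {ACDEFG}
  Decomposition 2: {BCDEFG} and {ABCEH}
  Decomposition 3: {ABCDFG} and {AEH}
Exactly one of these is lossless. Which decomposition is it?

Decomposition 1: common = {ACF}, closure = {ACF} → lossy.
Decomposition 2: common = {BCE}, closure = {ABCDEFGH} → lossless.
Decomposition 3: common = {A}, closure = {A} → lossy.

Decomposition 2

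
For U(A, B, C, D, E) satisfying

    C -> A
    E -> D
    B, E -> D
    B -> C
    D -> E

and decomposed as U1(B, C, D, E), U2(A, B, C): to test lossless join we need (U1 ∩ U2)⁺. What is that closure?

U1 ∩ U2 = {B, C}.
C → A applies, adding A
Closure: {A, B, C}.

A, B, C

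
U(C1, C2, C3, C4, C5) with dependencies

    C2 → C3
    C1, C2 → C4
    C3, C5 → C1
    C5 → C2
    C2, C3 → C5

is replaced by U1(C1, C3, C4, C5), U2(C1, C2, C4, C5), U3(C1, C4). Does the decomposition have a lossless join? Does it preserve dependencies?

lossless and dependency-preserving

Lossless test (chase): Rows 1 and 2 agree on C5; apply C5→C2 and equate their C2 entries. Rows 1 and 2 agree on C2; apply C2→C3 and equate their C3 entries. Row 1 is now all distinguished symbols — the join is lossless.
Dependency preservation: C2 → C3; C2, C3 → C5 are not contained in any single fragment, but the restricted closure of each left-hand side across the fragments still reaches the right-hand side; the remaining FDs each lie inside some fragment. All dependencies are preserved.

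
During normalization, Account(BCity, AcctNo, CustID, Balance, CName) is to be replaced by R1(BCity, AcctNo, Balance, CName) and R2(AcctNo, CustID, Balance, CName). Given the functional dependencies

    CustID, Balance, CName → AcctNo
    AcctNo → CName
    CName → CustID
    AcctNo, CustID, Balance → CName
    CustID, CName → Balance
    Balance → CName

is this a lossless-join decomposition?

Yes

Common attributes: R1 ∩ R2 = {AcctNo, Balance, CName}.
Closure of {AcctNo, Balance, CName}: CName → CustID applies, adding CustID. So (AcctNo, Balance, CName)⁺ = {AcctNo, CustID, Balance, CName}.
This closure contains every attribute of R2, so R1 ∩ R2 → R2. The join is lossless.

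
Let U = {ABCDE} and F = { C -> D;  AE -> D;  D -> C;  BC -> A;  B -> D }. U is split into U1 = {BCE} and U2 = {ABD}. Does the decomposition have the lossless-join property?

Yes

Common attributes: U1 ∩ U2 = {B}.
Closure of {B}: B → D applies, adding D; D → C applies, adding C; BC → A applies, adding A. So (B)⁺ = {ABCD}.
This closure contains every attribute of U2, so U1 ∩ U2 → U2. The join is lossless.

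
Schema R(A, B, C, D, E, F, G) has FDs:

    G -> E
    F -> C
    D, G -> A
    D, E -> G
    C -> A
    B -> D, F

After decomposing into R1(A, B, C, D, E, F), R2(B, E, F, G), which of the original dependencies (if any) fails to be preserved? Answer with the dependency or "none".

Check D, E → G: no single fragment contains all of {D, E, G}, and the restricted closure of {D, E} across the fragments never reaches {G}.
G → E is preserved.
F → C is preserved.
D, G → A is preserved.
C → A is preserved.
B → D, F is preserved.

D, E -> G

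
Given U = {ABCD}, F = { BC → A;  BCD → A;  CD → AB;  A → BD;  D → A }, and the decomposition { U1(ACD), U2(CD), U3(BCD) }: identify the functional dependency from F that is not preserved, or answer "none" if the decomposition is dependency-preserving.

BC → A: restricted closure across fragments reaches A.
BCD → A: restricted closure across fragments reaches A.
CD → AB: restricted closure across fragments reaches AB.
A → BD: restricted closure across fragments reaches BD.
D → A lies within U1.
Every dependency is enforceable on the fragments, so the decomposition is dependency-preserving.

none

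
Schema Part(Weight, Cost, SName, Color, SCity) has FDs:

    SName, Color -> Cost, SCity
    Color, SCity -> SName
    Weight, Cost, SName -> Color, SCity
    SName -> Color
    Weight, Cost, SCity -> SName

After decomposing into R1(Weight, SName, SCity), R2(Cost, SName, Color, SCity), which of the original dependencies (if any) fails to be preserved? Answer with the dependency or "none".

Check Weight, Cost, SCity → SName: no single fragment contains all of {Weight, Cost, SName, SCity}, and the restricted closure of {Weight, Cost, SCity} across the fragments never reaches {SName}.
SName, Color → Cost, SCity is preserved.
Color, SCity → SName is preserved.
Weight, Cost, SName → Color, SCity is preserved.
SName → Color is preserved.

Weight, Cost, SCity -> SName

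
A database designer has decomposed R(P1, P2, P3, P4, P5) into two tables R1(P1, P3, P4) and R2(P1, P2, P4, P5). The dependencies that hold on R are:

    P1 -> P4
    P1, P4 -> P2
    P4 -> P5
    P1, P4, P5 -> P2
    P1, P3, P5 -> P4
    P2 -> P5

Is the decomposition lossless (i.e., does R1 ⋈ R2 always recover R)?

Yes

Common attributes: R1 ∩ R2 = {P1, P4}.
Closure of {P1, P4}: P1, P4 → P2 applies, adding P2; P4 → P5 applies, adding P5. So (P1, P4)⁺ = {P1, P2, P4, P5}.
This closure contains every attribute of R2, so R1 ∩ R2 → R2. The join is lossless.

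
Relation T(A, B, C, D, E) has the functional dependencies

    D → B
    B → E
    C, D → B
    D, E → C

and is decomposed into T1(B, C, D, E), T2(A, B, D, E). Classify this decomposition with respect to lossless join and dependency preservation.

lossless and dependency-preserving

Lossless test: (B, D, E)⁺ = {B, C, D, E}, which contains all of one fragment — lossless.
Dependency preservation: every FD's attributes lie within a single fragment, so each can be enforced locally — preserved.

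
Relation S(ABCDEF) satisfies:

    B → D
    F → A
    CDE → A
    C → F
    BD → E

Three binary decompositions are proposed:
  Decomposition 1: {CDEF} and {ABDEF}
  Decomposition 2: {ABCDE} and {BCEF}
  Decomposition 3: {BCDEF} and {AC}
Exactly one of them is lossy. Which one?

Decomposition 1

Decomposition 1: common = {DEF}, closure = {ADEF} → lossy.
Decomposition 2: common = {BCE}, closure = {ABCDEF} → lossless.
Decomposition 3: common = {C}, closure = {ACF} → lossless.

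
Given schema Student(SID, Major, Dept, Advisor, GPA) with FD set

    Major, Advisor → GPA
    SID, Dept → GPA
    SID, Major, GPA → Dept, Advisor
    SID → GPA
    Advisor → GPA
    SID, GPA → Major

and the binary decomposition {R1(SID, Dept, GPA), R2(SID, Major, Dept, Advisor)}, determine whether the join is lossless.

Yes

Common attributes: R1 ∩ R2 = {SID, Dept}.
Closure of {SID, Dept}: SID, Dept → GPA applies, adding GPA; SID, GPA → Major applies, adding Major; SID, Major, GPA → Dept, Advisor applies, adding Advisor. So (SID, Dept)⁺ = {SID, Major, Dept, Advisor, GPA}.
This closure contains every attribute of R1, so R1 ∩ R2 → R1. The join is lossless.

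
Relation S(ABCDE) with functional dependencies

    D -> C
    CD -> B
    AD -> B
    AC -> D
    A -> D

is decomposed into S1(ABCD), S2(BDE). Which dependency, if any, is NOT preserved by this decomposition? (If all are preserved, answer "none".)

D → C lies within S1.
CD → B lies within S1.
AD → B lies within S1.
AC → D lies within S1.
A → D lies within S1.
Every dependency is enforceable on the fragments, so the decomposition is dependency-preserving.

none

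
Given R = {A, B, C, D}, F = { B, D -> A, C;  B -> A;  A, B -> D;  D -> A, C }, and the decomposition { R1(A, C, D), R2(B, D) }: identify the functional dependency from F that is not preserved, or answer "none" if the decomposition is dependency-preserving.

B, D → A, C: restricted closure across fragments reaches A, C.
B → A: restricted closure across fragments reaches A.
A, B → D: restricted closure across fragments reaches D.
D → A, C lies within R1.
Every dependency is enforceable on the fragments, so the decomposition is dependency-preserving.

none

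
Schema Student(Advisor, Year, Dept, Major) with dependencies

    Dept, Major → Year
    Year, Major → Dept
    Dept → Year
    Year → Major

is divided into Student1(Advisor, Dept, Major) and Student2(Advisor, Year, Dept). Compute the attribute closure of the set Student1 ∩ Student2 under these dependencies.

Advisor, Year, Dept, Major

Student1 ∩ Student2 = {Advisor, Dept}.
Dept → Year applies, adding Year
Year → Major applies, adding Major
Closure: {Advisor, Year, Dept, Major}.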